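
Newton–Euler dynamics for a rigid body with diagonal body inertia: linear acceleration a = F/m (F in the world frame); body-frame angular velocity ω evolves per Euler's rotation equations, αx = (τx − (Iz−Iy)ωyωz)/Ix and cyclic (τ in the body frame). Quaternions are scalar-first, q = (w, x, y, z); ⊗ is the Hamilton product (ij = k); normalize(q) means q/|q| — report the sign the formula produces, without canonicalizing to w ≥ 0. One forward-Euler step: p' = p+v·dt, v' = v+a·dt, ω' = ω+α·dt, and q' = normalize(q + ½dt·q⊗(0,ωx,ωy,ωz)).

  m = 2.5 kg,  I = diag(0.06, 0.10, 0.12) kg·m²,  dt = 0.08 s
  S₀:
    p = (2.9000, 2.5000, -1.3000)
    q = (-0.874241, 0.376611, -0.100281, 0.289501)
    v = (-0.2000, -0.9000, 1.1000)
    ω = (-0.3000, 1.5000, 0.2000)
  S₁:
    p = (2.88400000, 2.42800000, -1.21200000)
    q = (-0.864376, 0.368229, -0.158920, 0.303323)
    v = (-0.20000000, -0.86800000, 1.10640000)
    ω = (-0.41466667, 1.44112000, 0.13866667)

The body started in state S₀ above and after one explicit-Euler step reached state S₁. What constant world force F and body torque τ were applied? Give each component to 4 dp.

F = (0.0000, 1.0000, 0.2000)
τ = (-0.0800, -0.0700, -0.1100)

Δv = v₁−v₀ = (0.00000000, 0.03200000, 0.00640000)
F = m·Δv/dt = (0.0000, 1.0000, 0.2000)
Δω = ω₁−ω₀ = (-0.11466667, -0.05888000, -0.06133333)
ω₀×(Iω₀) = (0.0060, 0.0036, -0.0180)
applied torque τ = (-0.0800, -0.0700, -0.1100)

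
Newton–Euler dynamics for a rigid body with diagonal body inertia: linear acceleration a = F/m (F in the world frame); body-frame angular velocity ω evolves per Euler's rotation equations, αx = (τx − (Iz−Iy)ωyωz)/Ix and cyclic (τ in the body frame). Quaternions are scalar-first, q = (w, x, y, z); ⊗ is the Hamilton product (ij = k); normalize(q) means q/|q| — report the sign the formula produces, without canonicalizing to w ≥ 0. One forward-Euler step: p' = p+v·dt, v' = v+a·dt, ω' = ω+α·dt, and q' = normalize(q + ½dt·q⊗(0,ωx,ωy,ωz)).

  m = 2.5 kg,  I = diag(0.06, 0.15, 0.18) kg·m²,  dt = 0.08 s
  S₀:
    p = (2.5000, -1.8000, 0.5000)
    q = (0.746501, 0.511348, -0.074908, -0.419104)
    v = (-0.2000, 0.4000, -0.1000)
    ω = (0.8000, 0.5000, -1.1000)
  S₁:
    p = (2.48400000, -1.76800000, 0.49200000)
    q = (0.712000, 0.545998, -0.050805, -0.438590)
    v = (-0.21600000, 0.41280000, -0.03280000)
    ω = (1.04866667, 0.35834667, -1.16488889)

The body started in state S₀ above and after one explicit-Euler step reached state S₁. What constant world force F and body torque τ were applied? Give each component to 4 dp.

F = (-0.5000, 0.4000, 2.1000)
τ = (0.1700, -0.1600, -0.1100)

velocity change Δv = (-0.01600000, 0.01280000, 0.06720000)
m·(v₁−v₀)/dt = (-0.5000, 0.4000, 2.1000)
rate change Δω = (0.24866667, -0.14165333, -0.06488889)
ω₀×(Iω₀) = (-0.0165, 0.1056, 0.0360)
I·α + gyro = (0.1700, -0.1600, -0.1100)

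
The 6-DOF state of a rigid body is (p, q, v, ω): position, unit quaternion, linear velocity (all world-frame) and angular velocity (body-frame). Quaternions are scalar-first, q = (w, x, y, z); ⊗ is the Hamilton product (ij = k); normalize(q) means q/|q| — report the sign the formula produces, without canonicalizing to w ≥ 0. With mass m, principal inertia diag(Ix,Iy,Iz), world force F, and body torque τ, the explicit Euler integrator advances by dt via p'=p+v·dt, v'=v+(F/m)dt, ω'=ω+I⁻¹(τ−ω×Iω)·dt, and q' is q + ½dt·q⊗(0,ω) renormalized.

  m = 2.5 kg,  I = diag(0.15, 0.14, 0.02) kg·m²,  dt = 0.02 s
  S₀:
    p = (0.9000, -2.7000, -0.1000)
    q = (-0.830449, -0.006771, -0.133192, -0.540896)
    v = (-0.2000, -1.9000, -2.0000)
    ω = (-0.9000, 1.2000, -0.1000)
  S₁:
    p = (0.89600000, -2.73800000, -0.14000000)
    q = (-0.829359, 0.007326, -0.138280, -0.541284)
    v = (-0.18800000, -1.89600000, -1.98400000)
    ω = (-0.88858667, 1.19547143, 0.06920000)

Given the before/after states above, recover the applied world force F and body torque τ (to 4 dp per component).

ω₁ − ω₀ = (0.01141333, -0.00452857, 0.16920000)
precession coupling = (0.0144, 0.0117, 0.0108)
τ = I·(Δω/dt) + ω₀×(Iω₀) = (0.1000, -0.0200, 0.1800)
v₁ − v₀ = (0.01200000, 0.00400000, 0.01600000)
applied force F = (1.5000, 0.5000, 2.0000)

F = (1.5000, 0.5000, 2.0000)
τ = (0.1000, -0.0200, 0.1800)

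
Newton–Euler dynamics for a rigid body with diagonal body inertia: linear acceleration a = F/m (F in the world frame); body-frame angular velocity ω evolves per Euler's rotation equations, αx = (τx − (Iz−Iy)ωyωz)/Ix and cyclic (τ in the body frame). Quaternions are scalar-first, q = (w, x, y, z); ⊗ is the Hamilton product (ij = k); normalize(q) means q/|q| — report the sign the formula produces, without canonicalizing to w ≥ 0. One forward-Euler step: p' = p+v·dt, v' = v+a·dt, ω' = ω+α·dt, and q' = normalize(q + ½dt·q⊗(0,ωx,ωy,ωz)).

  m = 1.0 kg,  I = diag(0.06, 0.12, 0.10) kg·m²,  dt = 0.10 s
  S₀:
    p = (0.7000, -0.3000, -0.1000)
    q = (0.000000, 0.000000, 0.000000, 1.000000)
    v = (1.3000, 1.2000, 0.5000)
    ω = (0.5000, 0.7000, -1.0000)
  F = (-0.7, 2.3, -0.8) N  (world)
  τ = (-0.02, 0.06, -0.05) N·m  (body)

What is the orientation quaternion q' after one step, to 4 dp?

Hamilton product q⊗(0,ω) = (1.0000000, -0.7000000, 0.5000000, 0.0000000)
q' = normalize(q + ½dt·q⊗(0,ω)) = (0.0499, -0.0349, 0.0249, 0.9978)

q' = (0.0499, -0.0349, 0.0249, 0.9978)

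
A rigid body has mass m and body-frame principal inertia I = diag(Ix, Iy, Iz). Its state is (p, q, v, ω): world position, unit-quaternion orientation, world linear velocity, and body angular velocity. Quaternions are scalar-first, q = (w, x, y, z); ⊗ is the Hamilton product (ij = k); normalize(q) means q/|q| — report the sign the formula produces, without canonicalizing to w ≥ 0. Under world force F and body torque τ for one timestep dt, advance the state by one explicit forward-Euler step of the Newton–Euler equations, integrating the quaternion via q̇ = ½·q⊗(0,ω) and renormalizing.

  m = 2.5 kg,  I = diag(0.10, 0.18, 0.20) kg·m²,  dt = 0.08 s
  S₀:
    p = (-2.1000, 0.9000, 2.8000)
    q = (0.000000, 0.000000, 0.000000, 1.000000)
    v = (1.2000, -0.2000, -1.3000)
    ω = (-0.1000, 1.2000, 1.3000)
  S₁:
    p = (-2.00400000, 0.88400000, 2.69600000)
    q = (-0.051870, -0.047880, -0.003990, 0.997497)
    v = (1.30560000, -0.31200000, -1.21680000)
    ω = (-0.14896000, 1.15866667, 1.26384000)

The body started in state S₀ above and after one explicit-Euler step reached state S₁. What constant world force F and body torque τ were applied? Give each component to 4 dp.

F = (3.3000, -3.5000, 2.6000)
τ = (-0.0300, -0.0800, -0.1000)

ω₁ − ω₀ = (-0.04896000, -0.04133333, -0.03616000)
τ = I·(Δω/dt) + ω₀×(Iω₀) = (-0.0300, -0.0800, -0.1000)
velocity change Δv = (0.10560000, -0.11200000, 0.08320000)
m·(v₁−v₀)/dt = (3.3000, -3.5000, 2.6000)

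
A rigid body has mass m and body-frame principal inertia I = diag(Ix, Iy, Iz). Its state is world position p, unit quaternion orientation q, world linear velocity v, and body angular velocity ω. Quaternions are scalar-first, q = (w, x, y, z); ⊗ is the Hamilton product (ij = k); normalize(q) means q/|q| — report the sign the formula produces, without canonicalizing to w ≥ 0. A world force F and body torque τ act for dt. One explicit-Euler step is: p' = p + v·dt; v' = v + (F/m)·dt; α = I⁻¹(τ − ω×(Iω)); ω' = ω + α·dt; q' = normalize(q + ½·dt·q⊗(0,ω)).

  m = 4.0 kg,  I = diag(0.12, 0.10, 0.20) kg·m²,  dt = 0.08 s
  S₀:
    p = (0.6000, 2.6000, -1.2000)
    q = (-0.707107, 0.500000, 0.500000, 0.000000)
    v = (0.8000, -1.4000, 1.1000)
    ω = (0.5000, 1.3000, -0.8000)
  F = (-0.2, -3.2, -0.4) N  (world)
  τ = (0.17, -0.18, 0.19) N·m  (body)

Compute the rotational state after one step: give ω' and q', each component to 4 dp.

ω' = (0.6827, 1.1304, -0.7188)
q' = (-0.7416, 0.4689, 0.4782, 0.0385)

precession coupling ω×(Iω) = (-0.1040, 0.0320, -0.0130)
(τ − ω×Iω)/I = (2.2833, -2.1200, 1.0150)
ω + α·dt = (0.6827, 1.1304, -0.7188)
Hamilton product q⊗(0,ω) = (-0.9000000, -0.7535535, -0.5192391, 0.9656856)
updated quaternion q' = (-0.7416, 0.4689, 0.4782, 0.0385)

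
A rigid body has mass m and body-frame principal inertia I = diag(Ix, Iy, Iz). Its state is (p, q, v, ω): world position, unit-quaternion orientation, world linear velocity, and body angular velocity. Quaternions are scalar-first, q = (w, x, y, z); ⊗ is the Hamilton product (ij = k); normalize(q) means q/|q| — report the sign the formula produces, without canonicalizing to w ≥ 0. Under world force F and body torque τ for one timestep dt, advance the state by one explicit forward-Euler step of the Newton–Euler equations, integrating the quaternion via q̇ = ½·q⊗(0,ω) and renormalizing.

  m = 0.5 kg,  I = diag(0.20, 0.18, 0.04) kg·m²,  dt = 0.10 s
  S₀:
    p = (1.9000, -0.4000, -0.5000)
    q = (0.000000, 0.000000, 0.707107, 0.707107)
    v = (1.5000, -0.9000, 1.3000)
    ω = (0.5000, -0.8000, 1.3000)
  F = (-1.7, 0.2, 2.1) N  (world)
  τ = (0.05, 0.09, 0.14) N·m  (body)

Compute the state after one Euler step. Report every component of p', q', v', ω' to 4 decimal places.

precession coupling ω×(Iω) = (0.1456, 0.1040, 0.0080)
α = I⁻¹(τ − ω×Iω) = (-0.4780, -0.0778, 3.3000)
new body rate ω' = (0.4522, -0.8078, 1.6300)
2q̇ = q⊗(0,ω) = (-0.3535535, 1.4849247, 0.3535535, -0.3535535)
q + ½dt·q⊗(0,ω), renormalized = (-0.0176, 0.0740, 0.7225, 0.6872)
linear accel F/m = (-3.4000, 0.4000, 4.2000)
p + v·dt = (2.0500, -0.4900, -0.3700)
v' = v + a·dt = (1.1600, -0.8600, 1.7200)

p' = (2.0500, -0.4900, -0.3700)
q' = (-0.0176, 0.0740, 0.7225, 0.6872)
v' = (1.1600, -0.8600, 1.7200)
ω' = (0.4522, -0.8078, 1.6300)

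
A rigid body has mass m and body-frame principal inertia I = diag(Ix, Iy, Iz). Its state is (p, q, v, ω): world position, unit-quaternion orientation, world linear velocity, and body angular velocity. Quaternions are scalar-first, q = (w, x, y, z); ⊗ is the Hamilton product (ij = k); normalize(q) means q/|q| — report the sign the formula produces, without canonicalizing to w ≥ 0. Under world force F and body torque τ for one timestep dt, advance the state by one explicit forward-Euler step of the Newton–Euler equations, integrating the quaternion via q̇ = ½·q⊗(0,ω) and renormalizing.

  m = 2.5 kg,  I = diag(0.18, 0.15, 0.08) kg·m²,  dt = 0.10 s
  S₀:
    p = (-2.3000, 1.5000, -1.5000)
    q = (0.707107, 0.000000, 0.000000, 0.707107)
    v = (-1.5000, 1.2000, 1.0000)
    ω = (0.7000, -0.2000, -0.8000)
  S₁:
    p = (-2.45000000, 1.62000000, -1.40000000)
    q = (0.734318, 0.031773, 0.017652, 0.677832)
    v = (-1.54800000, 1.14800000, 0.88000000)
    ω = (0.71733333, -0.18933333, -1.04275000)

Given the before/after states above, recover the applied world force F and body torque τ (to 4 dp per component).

Δv = v₁−v₀ = (-0.04800000, -0.05200000, -0.12000000)
F = m·Δv/dt = (-1.2000, -1.3000, -3.0000)
ω₁ − ω₀ = (0.01733333, 0.01066667, -0.24275000)
gyro term ω₀×Iω₀ = (-0.0112, -0.0560, 0.0042)
applied torque τ = (0.0200, -0.0400, -0.1900)

F = (-1.2000, -1.3000, -3.0000)
τ = (0.0200, -0.0400, -0.1900)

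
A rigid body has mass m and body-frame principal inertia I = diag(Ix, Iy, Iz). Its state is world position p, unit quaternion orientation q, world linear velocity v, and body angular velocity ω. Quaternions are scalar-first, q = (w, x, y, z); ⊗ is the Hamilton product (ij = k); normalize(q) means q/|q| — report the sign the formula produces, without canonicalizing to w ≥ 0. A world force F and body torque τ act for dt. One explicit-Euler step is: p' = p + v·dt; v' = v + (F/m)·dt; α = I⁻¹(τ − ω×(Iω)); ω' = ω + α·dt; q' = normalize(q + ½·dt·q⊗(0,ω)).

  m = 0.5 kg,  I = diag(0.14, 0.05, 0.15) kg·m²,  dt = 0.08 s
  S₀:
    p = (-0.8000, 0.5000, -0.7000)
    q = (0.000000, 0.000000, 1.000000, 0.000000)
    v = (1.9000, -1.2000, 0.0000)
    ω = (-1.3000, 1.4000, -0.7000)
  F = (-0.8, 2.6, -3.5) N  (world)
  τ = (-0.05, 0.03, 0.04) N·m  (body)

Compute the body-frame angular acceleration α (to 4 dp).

precession coupling ω×(Iω) = (-0.0980, -0.0091, 0.1638)
α = I⁻¹(τ − ω×Iω) = (0.3429, 0.7820, -0.8253)

α = (0.3429, 0.7820, -0.8253)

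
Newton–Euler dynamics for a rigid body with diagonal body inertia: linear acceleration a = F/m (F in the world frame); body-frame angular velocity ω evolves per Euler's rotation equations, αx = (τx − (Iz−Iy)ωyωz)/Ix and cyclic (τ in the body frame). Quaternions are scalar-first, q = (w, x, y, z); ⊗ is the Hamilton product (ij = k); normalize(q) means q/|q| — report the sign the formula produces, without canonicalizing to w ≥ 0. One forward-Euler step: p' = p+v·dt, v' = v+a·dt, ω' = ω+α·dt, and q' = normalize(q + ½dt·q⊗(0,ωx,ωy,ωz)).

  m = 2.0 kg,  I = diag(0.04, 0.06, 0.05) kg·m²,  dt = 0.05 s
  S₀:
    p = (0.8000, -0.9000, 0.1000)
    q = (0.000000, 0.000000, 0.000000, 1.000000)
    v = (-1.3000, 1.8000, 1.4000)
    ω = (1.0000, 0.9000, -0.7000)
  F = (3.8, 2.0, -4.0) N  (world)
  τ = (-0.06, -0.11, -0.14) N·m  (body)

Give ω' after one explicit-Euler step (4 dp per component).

ω' = (0.9171, 0.8025, -0.8580)

ω×(Iω) gyroscopic = (0.0063, 0.0070, 0.0180)
(τ − ω×Iω)/I = (-1.6575, -1.9500, -3.1600)
ω' = ω + α·dt = (0.9171, 0.8025, -0.8580)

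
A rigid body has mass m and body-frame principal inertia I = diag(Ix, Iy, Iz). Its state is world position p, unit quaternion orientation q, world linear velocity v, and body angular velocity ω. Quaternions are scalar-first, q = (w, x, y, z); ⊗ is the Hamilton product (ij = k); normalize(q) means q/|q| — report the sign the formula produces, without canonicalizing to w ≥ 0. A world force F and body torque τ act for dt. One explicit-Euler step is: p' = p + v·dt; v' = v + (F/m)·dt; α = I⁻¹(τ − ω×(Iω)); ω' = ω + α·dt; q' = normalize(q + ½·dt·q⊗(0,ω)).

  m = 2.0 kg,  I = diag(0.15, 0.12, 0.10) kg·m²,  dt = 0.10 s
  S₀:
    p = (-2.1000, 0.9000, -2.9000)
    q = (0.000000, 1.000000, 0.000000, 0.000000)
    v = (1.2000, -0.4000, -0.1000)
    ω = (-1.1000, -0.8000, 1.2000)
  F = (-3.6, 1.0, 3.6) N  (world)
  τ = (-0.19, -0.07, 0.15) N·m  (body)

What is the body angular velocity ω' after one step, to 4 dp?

ω' = (-1.2395, -0.8033, 1.3764)

angular accel α = (-1.3947, -0.0333, 1.7640)
new body rate ω' = (-1.2395, -0.8033, 1.3764)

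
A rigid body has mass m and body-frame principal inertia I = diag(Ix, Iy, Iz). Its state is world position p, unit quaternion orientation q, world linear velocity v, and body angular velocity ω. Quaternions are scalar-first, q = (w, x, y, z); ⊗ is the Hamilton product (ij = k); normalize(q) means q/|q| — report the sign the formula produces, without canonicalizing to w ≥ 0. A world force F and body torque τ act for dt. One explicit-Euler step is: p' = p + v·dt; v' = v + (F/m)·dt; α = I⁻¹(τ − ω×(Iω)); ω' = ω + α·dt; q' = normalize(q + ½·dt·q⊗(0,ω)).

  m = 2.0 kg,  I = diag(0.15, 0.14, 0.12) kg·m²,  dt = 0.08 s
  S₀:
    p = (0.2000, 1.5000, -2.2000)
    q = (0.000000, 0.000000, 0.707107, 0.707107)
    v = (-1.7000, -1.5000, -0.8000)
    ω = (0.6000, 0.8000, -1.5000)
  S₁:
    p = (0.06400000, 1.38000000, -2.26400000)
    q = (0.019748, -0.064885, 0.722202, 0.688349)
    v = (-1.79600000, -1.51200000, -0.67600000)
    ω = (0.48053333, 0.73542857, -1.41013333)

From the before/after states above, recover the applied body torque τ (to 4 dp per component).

ω₁ − ω₀ = (-0.11946667, -0.06457143, 0.08986667)
gyro term ω₀×Iω₀ = (0.0240, -0.0270, -0.0048)
applied torque τ = (-0.2000, -0.1400, 0.1300)

τ = (-0.2000, -0.1400, 0.1300)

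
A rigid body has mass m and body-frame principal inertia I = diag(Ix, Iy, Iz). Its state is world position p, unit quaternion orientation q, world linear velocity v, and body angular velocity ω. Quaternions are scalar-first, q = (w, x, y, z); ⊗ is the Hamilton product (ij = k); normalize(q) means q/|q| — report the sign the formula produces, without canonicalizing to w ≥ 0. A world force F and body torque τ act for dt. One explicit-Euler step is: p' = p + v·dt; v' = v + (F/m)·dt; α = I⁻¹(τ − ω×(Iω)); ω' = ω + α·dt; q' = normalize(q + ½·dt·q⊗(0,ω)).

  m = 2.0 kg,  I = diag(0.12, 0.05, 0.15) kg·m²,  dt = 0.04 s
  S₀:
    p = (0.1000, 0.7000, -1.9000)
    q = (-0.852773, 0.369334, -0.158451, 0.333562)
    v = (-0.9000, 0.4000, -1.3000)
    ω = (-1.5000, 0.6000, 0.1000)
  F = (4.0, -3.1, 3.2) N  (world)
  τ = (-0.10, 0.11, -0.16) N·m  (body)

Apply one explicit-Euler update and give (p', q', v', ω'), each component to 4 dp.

p' = (0.0640, 0.7160, -1.9520)
q' = (-0.8400, 0.3904, -0.1793, 0.3314)
v' = (-0.8200, 0.3380, -1.2360)
ω' = (-1.5353, 0.6844, 0.0405)

gyro term ω×Iω = (0.0060, 0.0045, 0.0630)
(τ − ω×Iω)/I = (-0.8833, 2.1100, -1.4867)
ω + α·dt = (-1.5353, 0.6844, 0.0405)
2q̇ = q⊗(0,ω) = (0.6157154, 1.0631772, -1.0489402, -0.1013534)
updated quaternion q' = (-0.8400, 0.3904, -0.1793, 0.3314)
a = F/m = (2.0000, -1.5500, 1.6000)
p + v·dt = (0.0640, 0.7160, -1.9520)
v + (F/m)dt = (-0.8200, 0.3380, -1.2360)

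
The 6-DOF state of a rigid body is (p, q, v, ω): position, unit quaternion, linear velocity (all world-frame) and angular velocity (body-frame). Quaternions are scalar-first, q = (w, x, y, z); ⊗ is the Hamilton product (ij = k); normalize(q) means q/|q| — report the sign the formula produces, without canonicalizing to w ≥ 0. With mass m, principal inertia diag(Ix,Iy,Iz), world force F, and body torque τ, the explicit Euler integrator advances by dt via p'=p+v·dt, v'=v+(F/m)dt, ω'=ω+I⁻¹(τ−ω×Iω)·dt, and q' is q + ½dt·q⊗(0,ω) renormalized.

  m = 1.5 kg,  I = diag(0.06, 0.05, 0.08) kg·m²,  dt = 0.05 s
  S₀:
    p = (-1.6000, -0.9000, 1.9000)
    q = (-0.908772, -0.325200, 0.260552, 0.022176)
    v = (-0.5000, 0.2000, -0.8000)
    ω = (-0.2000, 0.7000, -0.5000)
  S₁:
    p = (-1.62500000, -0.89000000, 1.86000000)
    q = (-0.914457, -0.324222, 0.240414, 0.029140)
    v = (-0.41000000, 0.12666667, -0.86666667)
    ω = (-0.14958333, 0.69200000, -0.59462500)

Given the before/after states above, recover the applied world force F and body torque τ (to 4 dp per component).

F = (2.7000, -2.2000, -2.0000)
τ = (0.0500, -0.0100, -0.1500)

v₁ − v₀ = (0.09000000, -0.07333333, -0.06666667)
applied force F = (2.7000, -2.2000, -2.0000)
Δω = ω₁−ω₀ = (0.05041667, -0.00800000, -0.09462500)
I·α + gyro = (0.0500, -0.0100, -0.1500)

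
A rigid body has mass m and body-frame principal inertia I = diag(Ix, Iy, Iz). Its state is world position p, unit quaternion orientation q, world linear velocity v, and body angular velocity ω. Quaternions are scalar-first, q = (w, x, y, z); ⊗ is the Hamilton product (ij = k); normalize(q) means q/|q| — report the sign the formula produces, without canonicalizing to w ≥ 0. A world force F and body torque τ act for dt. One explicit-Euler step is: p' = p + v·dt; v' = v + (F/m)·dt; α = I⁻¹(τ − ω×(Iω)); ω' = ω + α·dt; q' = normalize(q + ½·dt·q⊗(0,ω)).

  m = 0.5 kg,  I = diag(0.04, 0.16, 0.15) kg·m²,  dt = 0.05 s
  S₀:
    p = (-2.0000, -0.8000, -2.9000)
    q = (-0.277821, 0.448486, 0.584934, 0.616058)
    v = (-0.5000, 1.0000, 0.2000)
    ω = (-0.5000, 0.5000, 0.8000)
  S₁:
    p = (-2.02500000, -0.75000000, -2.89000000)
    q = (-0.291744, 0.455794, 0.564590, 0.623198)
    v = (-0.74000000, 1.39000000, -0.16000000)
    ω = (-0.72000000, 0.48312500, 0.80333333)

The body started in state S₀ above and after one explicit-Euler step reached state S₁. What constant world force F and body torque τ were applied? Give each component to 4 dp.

F = (-2.4000, 3.9000, -3.6000)
τ = (-0.1800, -0.0100, -0.0200)

rate change Δω = (-0.22000000, -0.01687500, 0.00333333)
gyro term ω₀×Iω₀ = (-0.0040, 0.0440, -0.0300)
τ = I·(Δω/dt) + ω₀×(Iω₀) = (-0.1800, -0.0100, -0.0200)
velocity change Δv = (-0.24000000, 0.39000000, -0.36000000)
applied force F = (-2.4000, 3.9000, -3.6000)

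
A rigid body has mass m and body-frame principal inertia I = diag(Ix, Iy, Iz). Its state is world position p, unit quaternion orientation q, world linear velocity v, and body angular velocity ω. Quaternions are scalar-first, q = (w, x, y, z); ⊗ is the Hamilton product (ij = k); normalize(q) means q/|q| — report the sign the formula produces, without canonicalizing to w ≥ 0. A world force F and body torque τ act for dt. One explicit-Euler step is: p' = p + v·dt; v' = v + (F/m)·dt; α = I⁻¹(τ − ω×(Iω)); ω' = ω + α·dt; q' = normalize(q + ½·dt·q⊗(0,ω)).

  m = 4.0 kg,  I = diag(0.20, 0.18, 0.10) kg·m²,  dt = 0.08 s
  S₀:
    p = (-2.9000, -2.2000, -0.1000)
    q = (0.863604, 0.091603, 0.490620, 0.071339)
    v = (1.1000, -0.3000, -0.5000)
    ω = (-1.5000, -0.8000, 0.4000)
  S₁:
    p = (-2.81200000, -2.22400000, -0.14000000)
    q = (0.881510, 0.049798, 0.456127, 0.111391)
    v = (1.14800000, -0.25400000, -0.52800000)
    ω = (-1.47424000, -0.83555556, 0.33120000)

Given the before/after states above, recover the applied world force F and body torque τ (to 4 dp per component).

velocity change Δv = (0.04800000, 0.04600000, -0.02800000)
F = m·Δv/dt = (2.4000, 2.3000, -1.4000)
Δω = ω₁−ω₀ = (0.02576000, -0.03555556, -0.06880000)
precession coupling = (0.0256, -0.0600, -0.0240)
I·α + gyro = (0.0900, -0.1400, -0.1100)

F = (2.4000, 2.3000, -1.4000)
τ = (0.0900, -0.1400, -0.1100)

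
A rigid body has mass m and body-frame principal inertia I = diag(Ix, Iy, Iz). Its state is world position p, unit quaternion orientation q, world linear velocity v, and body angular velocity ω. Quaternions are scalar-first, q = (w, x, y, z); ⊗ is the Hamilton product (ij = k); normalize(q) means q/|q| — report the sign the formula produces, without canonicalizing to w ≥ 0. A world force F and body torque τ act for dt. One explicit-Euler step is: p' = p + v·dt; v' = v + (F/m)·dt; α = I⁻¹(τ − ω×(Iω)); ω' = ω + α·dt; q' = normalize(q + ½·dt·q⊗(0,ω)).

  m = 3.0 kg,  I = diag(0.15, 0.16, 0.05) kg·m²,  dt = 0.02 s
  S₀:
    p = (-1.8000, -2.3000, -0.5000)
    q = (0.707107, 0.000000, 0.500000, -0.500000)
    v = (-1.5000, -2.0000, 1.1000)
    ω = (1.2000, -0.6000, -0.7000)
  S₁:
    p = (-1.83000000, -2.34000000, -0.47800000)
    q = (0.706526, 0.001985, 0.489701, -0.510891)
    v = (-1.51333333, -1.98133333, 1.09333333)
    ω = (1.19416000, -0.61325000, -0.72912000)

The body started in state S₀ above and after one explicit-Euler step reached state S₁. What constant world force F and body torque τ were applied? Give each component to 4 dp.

rate change Δω = (-0.00584000, -0.01325000, -0.02912000)
gyro term ω₀×Iω₀ = (-0.0462, -0.0840, -0.0072)
τ = I·(Δω/dt) + ω₀×(Iω₀) = (-0.0900, -0.1900, -0.0800)
velocity change Δv = (-0.01333333, 0.01866667, -0.00666667)
m·(v₁−v₀)/dt = (-2.0000, 2.8000, -1.0000)

F = (-2.0000, 2.8000, -1.0000)
τ = (-0.0900, -0.1900, -0.0800)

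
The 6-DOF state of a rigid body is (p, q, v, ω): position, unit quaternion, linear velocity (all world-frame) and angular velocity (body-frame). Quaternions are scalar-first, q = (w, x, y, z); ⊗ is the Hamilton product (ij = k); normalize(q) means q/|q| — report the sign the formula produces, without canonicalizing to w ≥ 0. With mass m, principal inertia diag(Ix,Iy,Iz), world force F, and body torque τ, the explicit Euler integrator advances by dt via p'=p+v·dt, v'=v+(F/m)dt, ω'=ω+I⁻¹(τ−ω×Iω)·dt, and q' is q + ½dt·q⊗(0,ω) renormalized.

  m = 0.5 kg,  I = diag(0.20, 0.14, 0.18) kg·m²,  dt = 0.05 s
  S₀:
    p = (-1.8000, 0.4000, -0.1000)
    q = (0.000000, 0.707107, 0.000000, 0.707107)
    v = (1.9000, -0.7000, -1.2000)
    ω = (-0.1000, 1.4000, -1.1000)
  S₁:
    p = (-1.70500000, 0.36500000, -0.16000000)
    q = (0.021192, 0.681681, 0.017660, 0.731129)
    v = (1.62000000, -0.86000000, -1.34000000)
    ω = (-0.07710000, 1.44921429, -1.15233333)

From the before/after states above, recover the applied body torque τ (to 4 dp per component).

τ = (0.0300, 0.1400, -0.1800)

rate change Δω = (0.02290000, 0.04921429, -0.05233333)
applied torque τ = (0.0300, 0.1400, -0.1800)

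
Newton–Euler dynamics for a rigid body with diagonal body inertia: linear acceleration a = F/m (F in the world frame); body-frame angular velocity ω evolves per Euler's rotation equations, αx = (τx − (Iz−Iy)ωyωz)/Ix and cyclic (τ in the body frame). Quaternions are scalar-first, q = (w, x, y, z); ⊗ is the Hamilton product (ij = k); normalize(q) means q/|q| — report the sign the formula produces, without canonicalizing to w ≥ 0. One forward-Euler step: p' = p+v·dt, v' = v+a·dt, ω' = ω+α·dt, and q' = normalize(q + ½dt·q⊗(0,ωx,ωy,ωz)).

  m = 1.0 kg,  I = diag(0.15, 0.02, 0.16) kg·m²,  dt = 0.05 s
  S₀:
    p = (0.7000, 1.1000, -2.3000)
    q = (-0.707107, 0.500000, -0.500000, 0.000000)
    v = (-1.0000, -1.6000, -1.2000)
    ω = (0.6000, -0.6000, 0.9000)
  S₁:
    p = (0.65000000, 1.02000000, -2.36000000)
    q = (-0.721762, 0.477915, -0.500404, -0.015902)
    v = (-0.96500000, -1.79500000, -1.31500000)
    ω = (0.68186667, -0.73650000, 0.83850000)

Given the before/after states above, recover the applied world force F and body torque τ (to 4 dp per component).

F = (0.7000, -3.9000, -2.3000)
τ = (0.1700, -0.0600, -0.1500)

v₁ − v₀ = (0.03500000, -0.19500000, -0.11500000)
F = m·Δv/dt = (0.7000, -3.9000, -2.3000)
Δω = ω₁−ω₀ = (0.08186667, -0.13650000, -0.06150000)
τ = I·(Δω/dt) + ω₀×(Iω₀) = (0.1700, -0.0600, -0.1500)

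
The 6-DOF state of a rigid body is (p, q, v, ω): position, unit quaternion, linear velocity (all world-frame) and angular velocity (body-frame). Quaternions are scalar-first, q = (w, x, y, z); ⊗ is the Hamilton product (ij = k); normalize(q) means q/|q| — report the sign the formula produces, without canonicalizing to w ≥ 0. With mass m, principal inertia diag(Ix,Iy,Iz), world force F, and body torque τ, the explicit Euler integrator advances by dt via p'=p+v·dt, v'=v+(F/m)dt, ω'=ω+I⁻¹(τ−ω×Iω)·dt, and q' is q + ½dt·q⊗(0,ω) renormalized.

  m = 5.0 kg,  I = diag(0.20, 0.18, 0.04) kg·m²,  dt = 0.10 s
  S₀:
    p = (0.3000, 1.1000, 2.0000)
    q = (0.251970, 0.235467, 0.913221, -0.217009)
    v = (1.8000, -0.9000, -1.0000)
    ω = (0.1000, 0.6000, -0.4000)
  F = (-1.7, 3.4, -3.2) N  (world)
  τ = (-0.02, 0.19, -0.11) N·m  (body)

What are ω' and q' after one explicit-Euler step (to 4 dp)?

angular accel α = (-0.2680, 1.0911, -2.7200)
ω + α·dt = (0.0732, 0.7091, -0.6720)
q⊗(0,ω) = (-0.6582829, -0.2098860, 0.2236679, -0.0508299)
updated quaternion q' = (0.2189, 0.2248, 0.9238, -0.2194)

ω' = (0.0732, 0.7091, -0.6720)
q' = (0.2189, 0.2248, 0.9238, -0.2194)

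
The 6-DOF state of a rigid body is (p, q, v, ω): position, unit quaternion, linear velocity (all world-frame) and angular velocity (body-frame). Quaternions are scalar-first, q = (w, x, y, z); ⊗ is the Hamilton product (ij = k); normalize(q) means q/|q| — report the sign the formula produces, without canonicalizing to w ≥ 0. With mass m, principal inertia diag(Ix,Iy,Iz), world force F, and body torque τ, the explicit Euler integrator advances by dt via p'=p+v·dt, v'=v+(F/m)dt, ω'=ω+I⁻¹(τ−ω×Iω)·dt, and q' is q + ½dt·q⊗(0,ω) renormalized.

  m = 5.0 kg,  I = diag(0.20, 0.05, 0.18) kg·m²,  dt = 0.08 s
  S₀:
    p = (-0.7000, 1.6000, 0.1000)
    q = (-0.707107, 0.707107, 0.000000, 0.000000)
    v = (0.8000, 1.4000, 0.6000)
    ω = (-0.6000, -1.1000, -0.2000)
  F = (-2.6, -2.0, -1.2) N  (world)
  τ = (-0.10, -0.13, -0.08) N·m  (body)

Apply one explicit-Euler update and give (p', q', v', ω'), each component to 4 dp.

p' = (-0.6360, 1.7120, 0.1480)
q' = (-0.6892, 0.7231, 0.0367, -0.0254)
v' = (0.7584, 1.3680, 0.5808)
ω' = (-0.6514, -1.3118, -0.1916)

linear accel F/m = (-0.5200, -0.4000, -0.2400)
p + v·dt = (-0.6360, 1.7120, 0.1480)
v + (F/m)dt = (0.7584, 1.3680, 0.5808)
α = I⁻¹(τ − ω×Iω) = (-0.6430, -2.6480, 0.1056)
ω' = ω + α·dt = (-0.6514, -1.3118, -0.1916)
Hamilton product q⊗(0,ω) = (0.4242642, 0.4242642, 0.9192391, -0.6363963)
q + ½dt·q⊗(0,ω), renormalized = (-0.6892, 0.7231, 0.0367, -0.0254)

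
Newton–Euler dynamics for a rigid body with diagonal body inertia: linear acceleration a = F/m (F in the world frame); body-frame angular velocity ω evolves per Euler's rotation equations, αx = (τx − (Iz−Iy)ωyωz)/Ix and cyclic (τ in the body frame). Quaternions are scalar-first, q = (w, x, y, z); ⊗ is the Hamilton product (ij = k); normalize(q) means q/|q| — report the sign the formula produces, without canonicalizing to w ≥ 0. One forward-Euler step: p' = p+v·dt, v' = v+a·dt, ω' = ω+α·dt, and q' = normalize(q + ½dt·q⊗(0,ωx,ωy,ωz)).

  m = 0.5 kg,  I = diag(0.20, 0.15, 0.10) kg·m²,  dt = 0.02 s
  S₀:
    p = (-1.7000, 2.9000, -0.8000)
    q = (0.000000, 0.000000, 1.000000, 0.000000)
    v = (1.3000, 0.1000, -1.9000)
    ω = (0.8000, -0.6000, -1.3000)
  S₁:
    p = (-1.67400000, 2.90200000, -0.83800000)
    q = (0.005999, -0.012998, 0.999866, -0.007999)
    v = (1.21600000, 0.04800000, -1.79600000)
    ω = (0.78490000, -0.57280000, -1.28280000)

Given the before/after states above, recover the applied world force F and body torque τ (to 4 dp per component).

Δv = v₁−v₀ = (-0.08400000, -0.05200000, 0.10400000)
m·(v₁−v₀)/dt = (-2.1000, -1.3000, 2.6000)
ω₁ − ω₀ = (-0.01510000, 0.02720000, 0.01720000)
precession coupling = (-0.0390, -0.1040, 0.0240)
I·α + gyro = (-0.1900, 0.1000, 0.1100)

F = (-2.1000, -1.3000, 2.6000)
τ = (-0.1900, 0.1000, 0.1100)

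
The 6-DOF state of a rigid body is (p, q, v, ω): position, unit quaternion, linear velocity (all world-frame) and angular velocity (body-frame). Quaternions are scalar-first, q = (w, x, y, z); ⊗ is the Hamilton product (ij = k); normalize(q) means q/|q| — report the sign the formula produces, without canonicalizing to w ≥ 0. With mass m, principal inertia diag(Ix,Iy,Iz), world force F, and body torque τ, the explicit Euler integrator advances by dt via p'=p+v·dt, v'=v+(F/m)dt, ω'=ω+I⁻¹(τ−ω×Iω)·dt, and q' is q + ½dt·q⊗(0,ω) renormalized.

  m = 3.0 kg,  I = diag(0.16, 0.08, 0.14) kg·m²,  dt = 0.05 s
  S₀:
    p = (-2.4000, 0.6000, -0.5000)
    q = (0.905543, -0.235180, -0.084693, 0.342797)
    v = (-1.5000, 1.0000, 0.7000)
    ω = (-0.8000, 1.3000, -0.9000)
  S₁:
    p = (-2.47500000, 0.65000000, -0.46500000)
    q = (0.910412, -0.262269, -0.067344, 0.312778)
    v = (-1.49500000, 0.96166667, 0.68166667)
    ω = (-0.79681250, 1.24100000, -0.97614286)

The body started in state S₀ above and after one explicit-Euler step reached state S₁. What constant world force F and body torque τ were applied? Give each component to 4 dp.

v₁ − v₀ = (0.00500000, -0.03833333, -0.01833333)
F = m·Δv/dt = (0.3000, -2.3000, -1.1000)
Δω = ω₁−ω₀ = (0.00318750, -0.05900000, -0.07614286)
gyro term ω₀×Iω₀ = (-0.0702, 0.0144, 0.0832)
I·α + gyro = (-0.0600, -0.0800, -0.1300)

F = (0.3000, -2.3000, -1.1000)
τ = (-0.0600, -0.0800, -0.1300)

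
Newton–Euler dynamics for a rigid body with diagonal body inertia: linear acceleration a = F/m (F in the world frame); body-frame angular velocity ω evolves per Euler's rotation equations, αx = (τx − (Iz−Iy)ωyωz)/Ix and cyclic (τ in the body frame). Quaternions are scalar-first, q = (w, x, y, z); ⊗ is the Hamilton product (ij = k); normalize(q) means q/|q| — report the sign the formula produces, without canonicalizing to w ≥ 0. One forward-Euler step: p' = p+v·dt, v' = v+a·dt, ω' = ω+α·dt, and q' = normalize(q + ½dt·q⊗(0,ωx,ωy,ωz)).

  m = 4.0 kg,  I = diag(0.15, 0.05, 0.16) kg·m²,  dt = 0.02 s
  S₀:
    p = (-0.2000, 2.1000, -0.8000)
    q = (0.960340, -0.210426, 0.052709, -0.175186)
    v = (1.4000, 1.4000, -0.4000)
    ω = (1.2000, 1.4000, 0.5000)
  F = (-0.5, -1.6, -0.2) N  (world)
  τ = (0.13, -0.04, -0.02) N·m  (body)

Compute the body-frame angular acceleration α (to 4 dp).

α = (0.3533, -0.6800, 0.9250)

precession coupling ω×(Iω) = (0.0770, -0.0060, -0.1680)
(τ − ω×Iω)/I = (0.3533, -0.6800, 0.9250)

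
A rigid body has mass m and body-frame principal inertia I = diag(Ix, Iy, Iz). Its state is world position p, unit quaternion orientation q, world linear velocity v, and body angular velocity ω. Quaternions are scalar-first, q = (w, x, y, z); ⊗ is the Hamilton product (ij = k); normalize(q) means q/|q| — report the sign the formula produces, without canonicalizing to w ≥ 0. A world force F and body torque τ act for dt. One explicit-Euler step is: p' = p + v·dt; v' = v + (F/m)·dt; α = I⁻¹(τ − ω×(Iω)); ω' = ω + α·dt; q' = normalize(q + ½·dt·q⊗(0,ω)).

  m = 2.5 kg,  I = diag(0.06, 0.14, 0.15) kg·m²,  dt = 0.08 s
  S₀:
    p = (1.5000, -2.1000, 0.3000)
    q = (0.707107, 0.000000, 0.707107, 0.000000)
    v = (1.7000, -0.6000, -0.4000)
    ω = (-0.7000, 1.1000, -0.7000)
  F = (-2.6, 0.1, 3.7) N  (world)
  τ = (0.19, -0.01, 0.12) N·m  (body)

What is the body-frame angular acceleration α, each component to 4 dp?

α = (3.2950, 0.2436, 1.2107)

ω×(Iω) gyroscopic = (-0.0077, -0.0441, -0.0616)
angular accel α = (3.2950, 0.2436, 1.2107)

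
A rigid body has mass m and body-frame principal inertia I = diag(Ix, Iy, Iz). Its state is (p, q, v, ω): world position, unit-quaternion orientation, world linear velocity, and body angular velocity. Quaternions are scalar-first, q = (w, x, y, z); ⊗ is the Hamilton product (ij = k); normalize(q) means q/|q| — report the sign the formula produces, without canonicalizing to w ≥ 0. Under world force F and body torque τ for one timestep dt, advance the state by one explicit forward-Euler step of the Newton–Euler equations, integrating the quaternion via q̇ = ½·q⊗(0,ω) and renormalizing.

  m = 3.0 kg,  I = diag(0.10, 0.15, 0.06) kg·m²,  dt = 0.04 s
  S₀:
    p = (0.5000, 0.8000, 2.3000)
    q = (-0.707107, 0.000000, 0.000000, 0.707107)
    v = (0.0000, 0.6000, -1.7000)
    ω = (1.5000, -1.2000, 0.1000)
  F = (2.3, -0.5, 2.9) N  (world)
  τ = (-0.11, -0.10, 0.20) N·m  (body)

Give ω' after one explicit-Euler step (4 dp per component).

ω' = (1.4517, -1.2283, 0.2933)

gyro term ω×Iω = (0.0108, 0.0060, -0.0900)
α = I⁻¹(τ − ω×Iω) = (-1.2080, -0.7067, 4.8333)
new body rate ω' = (1.4517, -1.2283, 0.2933)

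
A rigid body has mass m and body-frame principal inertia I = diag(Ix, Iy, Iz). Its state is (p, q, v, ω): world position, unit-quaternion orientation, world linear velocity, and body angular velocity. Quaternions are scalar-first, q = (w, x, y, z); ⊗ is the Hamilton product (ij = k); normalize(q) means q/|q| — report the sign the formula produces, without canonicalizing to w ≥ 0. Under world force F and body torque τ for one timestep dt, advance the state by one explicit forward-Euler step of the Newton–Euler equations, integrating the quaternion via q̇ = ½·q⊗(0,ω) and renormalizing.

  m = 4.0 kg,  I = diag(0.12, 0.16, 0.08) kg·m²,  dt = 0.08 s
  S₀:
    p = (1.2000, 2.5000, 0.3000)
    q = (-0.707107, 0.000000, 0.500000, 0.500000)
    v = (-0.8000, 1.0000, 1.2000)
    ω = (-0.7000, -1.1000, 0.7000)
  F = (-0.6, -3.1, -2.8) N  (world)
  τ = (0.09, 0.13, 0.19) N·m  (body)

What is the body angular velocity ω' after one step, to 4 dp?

ω×(Iω) gyroscopic = (0.0616, -0.0196, 0.0308)
angular accel α = (0.2367, 0.9350, 1.9900)
new body rate ω' = (-0.6811, -1.0252, 0.8592)

ω' = (-0.6811, -1.0252, 0.8592)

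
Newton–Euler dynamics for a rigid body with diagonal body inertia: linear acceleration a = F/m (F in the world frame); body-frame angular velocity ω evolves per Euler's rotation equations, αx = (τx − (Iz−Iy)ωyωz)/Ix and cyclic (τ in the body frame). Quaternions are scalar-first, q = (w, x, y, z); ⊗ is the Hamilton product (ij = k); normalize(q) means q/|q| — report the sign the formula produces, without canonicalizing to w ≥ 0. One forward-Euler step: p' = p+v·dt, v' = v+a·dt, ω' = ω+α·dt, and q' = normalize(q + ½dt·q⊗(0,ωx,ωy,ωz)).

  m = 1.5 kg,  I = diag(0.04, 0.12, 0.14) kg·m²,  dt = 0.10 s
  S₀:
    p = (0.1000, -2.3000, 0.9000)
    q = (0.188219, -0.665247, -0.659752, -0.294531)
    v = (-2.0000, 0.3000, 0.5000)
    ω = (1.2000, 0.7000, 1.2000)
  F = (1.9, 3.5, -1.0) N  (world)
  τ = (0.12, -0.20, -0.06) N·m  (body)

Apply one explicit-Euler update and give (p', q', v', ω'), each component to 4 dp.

a = (1.2667, 2.3333, -0.6667)
p' = p + v·dt = (-0.1000, -2.2700, 0.9500)
v' = v + a·dt = (-1.8733, 0.5333, 0.4333)
gyro term ω×Iω = (0.0168, -0.1440, 0.0672)
(τ − ω×Iω)/I = (2.5800, -0.4667, -0.9086)
ω' = ω + α·dt = (1.4580, 0.6533, 1.1091)
2q̇ = q⊗(0,ω) = (1.6135600, -0.3596679, 0.5766125, 0.5518923)
q' = normalize(q + ½dt·q⊗(0,ω)) = (0.2678, -0.6804, -0.6283, -0.2658)

p' = (-0.1000, -2.2700, 0.9500)
q' = (0.2678, -0.6804, -0.6283, -0.2658)
v' = (-1.8733, 0.5333, 0.4333)
ω' = (1.4580, 0.6533, 1.1091)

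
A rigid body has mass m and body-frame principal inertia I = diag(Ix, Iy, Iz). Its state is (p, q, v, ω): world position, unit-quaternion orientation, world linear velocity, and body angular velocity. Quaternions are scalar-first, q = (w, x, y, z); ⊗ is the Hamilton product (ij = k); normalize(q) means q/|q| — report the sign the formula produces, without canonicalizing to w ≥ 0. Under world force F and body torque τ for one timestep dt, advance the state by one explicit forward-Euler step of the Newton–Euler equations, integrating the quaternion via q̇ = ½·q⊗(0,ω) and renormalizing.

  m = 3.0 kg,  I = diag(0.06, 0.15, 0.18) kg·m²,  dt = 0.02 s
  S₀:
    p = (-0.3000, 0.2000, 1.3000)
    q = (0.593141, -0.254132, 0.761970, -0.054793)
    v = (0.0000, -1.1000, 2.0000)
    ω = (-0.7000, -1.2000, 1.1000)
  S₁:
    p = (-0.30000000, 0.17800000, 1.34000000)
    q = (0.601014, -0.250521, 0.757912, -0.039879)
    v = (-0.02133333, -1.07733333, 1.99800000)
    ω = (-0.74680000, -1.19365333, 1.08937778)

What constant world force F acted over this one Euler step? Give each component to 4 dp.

F = (-3.2000, 3.4000, -0.3000)

v₁ − v₀ = (-0.02133333, 0.02266667, -0.00200000)
applied force F = (-3.2000, 3.4000, -0.3000)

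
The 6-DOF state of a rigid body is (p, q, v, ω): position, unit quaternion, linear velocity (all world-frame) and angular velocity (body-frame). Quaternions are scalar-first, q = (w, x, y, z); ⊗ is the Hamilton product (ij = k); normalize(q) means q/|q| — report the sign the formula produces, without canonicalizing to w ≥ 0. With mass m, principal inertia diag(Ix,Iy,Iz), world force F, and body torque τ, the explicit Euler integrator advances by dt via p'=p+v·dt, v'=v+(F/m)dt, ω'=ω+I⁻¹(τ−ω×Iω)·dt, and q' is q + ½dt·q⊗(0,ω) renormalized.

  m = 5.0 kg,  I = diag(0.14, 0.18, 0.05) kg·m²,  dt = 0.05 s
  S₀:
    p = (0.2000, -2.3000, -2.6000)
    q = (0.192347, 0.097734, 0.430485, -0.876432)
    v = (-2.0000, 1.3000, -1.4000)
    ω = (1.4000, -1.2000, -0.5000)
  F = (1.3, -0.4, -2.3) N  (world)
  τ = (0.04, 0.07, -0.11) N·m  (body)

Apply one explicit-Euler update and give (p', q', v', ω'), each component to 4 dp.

a = (0.2600, -0.0800, -0.4600)
p' = p + v·dt = (0.1000, -2.2350, -2.6700)
v' = v + a·dt = (-1.9870, 1.2960, -1.4230)
precession coupling ω×(Iω) = (-0.0780, -0.0630, -0.0672)
(τ − ω×Iω)/I = (0.8429, 0.7389, -0.8560)
ω + α·dt = (1.4421, -1.1631, -0.5428)
2q̇ = q⊗(0,ω) = (-0.0584616, -0.9976751, -1.4089542, -0.8161333)
updated quaternion q' = (0.1907, 0.0727, 0.3948, -0.8958)

p' = (0.1000, -2.2350, -2.6700)
q' = (0.1907, 0.0727, 0.3948, -0.8958)
v' = (-1.9870, 1.2960, -1.4230)
ω' = (1.4421, -1.1631, -0.5428)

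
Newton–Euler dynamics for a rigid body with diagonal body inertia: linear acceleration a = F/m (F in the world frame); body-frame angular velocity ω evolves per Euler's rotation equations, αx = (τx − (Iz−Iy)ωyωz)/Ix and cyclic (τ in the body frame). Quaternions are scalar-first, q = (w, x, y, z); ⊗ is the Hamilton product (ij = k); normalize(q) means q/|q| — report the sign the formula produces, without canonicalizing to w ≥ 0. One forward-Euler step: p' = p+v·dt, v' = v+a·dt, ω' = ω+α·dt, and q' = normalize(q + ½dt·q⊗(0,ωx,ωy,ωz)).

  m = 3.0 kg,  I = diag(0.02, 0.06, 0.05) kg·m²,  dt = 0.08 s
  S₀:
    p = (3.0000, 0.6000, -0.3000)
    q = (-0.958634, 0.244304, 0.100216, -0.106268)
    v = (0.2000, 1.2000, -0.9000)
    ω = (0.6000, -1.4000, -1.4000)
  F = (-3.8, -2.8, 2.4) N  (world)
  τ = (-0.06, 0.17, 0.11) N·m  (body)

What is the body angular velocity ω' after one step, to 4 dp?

ω' = (0.4384, -1.2069, -1.1702)

ω×(Iω) gyroscopic = (-0.0196, 0.0252, -0.0336)
α = I⁻¹(τ − ω×Iω) = (-2.0200, 2.4133, 2.8720)
new body rate ω' = (0.4384, -1.2069, -1.1702)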